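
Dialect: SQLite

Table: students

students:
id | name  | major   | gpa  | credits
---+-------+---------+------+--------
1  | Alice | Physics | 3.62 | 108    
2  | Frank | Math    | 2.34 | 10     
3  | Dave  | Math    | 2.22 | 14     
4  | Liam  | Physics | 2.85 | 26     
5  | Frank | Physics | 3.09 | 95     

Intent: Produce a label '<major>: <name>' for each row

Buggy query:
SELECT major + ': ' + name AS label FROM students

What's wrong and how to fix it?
Bug: SQLite uses || for string concatenation; + coerces text to numbers (yielding 0)

Fix: Replace + with || to concatenate text

Corrected query:
SELECT major || ': ' || name AS label FROM students

Result:
label         
--------------
Physics: Alice
Math: Frank   
Math: Dave    
Physics: Liam 
Physics: Frank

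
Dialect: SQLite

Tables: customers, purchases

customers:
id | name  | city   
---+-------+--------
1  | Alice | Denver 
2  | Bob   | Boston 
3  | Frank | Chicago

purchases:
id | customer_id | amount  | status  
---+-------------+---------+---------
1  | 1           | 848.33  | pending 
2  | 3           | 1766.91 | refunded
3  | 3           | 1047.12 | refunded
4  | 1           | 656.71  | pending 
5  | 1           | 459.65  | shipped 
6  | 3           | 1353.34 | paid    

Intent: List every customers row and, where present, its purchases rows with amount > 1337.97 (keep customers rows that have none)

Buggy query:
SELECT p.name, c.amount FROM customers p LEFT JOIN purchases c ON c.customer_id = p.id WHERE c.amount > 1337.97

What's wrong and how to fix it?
Bug: Filtering c.amount in WHERE discards the NULL rows produced by LEFT JOIN, turning it into an inner join

Fix: Move the right-table condition into the ON clause so unmatched parents are kept

Corrected query:
SELECT p.name, c.amount FROM customers p LEFT JOIN purchases c ON c.customer_id = p.id AND c.amount > 1337.97

Result:
name  | amount 
------+--------
Alice | NULL   
Bob   | NULL   
Frank | 1353.34
Frank | 1766.91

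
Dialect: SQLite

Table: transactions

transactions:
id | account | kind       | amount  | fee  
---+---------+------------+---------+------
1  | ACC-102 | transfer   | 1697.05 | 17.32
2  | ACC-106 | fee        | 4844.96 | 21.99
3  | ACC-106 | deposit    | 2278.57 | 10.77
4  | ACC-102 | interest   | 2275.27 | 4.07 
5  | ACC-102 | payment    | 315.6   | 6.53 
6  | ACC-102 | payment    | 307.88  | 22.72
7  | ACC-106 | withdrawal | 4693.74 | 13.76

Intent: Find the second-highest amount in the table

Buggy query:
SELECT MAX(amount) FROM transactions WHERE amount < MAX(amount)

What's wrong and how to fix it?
Bug: The inner MAX is an aggregate inside WHERE, which is not allowed

Fix: Compute the overall MAX in a subquery, then take MAX of rows below it

Corrected query:
SELECT MAX(amount) FROM transactions WHERE amount < (SELECT MAX(amount) FROM transactions)

Result:
MAX(amount)
-----------
4693.74    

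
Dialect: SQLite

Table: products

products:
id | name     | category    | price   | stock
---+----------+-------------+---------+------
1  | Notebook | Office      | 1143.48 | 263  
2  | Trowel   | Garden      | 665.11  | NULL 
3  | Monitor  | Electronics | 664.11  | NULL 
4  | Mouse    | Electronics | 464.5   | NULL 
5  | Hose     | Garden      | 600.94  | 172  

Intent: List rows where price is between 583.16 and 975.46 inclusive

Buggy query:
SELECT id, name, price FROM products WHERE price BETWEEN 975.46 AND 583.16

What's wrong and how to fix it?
Bug: BETWEEN expects the lower bound first; with 975.46 AND 583.16 the range is empty

Fix: Write BETWEEN 583.16 AND 975.46

Corrected query:
SELECT id, name, price FROM products WHERE price BETWEEN 583.16 AND 975.46

Result:
id | name    | price 
---+---------+-------
2  | Trowel  | 665.11
3  | Monitor | 664.11
5  | Hose    | 600.94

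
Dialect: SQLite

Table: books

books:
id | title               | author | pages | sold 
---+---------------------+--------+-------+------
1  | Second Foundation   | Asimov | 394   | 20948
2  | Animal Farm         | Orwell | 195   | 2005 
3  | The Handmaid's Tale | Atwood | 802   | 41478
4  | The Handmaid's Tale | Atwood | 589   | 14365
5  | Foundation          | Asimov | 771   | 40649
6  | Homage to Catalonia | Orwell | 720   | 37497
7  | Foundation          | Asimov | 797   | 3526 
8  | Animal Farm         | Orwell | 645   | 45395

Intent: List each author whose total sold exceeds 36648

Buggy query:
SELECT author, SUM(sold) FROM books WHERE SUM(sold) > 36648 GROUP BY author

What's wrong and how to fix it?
Bug: Aggregate functions cannot appear in a WHERE clause

Fix: Move the aggregate condition to a HAVING clause

Corrected query:
SELECT author, SUM(sold) FROM books GROUP BY author HAVING SUM(sold) > 36648

Result:
author | SUM(sold)
-------+----------
Asimov | 65123    
Atwood | 55843    
Orwell | 84897    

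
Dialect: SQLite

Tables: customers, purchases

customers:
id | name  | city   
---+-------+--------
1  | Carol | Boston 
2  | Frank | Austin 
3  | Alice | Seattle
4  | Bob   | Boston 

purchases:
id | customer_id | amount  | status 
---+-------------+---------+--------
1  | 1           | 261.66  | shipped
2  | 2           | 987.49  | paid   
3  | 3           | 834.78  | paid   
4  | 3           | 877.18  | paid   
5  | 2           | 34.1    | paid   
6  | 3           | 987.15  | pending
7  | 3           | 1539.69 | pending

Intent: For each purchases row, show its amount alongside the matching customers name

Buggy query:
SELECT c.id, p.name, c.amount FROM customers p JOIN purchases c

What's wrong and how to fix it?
Bug: JOIN with no ON clause produces a cartesian product; every purchases row pairs with every customers row

Fix: Specify the join condition linking the foreign key to the parent id

Corrected query:
SELECT c.id, p.name, c.amount FROM customers p JOIN purchases c ON c.customer_id = p.id

Result:
id | name  | amount 
---+-------+--------
1  | Carol | 261.66 
2  | Frank | 987.49 
3  | Alice | 834.78 
4  | Alice | 877.18 
5  | Frank | 34.1   
6  | Alice | 987.15 
7  | Alice | 1539.69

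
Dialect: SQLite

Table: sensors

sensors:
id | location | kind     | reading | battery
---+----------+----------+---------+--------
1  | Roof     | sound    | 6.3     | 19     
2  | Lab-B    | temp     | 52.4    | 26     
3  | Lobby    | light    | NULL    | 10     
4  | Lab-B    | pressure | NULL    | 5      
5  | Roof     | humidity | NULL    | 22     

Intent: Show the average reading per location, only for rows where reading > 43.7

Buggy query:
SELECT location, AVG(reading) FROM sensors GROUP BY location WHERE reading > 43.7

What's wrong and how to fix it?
Bug: WHERE cannot follow GROUP BY

Fix: Move the WHERE clause before GROUP BY

Corrected query:
SELECT location, AVG(reading) FROM sensors WHERE reading > 43.7 GROUP BY location

Result:
location | AVG(reading)
---------+-------------
Lab-B    | 52.4        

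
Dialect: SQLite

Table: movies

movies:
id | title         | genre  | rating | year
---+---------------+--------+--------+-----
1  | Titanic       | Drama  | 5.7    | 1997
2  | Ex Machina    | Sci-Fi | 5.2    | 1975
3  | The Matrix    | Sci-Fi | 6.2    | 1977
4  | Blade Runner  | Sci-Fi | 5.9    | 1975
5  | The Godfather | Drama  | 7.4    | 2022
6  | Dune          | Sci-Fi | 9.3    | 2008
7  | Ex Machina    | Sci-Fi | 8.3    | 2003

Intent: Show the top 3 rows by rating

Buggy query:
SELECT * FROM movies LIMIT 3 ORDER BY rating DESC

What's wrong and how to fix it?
Bug: LIMIT must come after ORDER BY

Fix: Sort with ORDER BY, then apply LIMIT

Corrected query:
SELECT * FROM movies ORDER BY rating DESC LIMIT 3

Result:
id | title         | genre  | rating | year
---+---------------+--------+--------+-----
6  | Dune          | Sci-Fi | 9.3    | 2008
7  | Ex Machina    | Sci-Fi | 8.3    | 2003
5  | The Godfather | Drama  | 7.4    | 2022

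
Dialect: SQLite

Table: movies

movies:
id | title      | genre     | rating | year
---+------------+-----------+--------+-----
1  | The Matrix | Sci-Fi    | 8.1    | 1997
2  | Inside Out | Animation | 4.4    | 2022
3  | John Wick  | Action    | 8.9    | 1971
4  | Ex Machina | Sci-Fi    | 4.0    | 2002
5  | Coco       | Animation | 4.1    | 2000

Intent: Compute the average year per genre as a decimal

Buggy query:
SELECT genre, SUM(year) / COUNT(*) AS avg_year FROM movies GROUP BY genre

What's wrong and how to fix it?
Bug: SUM(year) and COUNT(*) are both integers; the division truncates the fractional part

Fix: Multiply by 1.0 (or CAST to REAL) to force floating-point division

Corrected query:
SELECT genre, SUM(year) * 1.0 / COUNT(*) AS avg_year FROM movies GROUP BY genre

Result:
genre     | avg_year
----------+---------
Action    | 1971    
Animation | 2011    
Sci-Fi    | 1999.5  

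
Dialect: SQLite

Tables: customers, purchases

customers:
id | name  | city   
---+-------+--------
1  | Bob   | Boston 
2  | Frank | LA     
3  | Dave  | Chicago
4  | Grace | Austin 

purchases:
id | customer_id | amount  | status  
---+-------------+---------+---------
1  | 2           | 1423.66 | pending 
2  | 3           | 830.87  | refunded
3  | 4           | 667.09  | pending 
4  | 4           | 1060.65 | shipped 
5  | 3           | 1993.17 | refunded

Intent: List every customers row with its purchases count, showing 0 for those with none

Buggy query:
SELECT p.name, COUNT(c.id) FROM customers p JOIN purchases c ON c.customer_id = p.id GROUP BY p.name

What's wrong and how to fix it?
Bug: An inner join excludes parents with zero children

Fix: Use LEFT JOIN so parents without children still appear (COUNT(c.id) gives 0)

Corrected query:
SELECT p.name, COUNT(c.id) FROM customers p LEFT JOIN purchases c ON c.customer_id = p.id GROUP BY p.name

Result:
name  | COUNT(c.id)
------+------------
Bob   | 0          
Dave  | 2          
Frank | 1          
Grace | 2          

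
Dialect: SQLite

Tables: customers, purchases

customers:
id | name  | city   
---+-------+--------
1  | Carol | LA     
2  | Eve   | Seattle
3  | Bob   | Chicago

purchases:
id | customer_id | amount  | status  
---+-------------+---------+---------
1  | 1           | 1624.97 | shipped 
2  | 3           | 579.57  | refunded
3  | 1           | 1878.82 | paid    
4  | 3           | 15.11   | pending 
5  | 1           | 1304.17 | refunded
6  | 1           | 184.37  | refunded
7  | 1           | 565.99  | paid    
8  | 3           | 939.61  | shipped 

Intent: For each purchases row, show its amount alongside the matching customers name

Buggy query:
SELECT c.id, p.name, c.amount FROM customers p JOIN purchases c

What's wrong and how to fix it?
Bug: Missing join condition: each purchases row is matched to all customers rows instead of just its own

Fix: Specify the join condition linking the foreign key to the parent id

Corrected query:
SELECT c.id, p.name, c.amount FROM customers p JOIN purchases c ON c.customer_id = p.id

Result:
id | name  | amount 
---+-------+--------
1  | Carol | 1624.97
2  | Bob   | 579.57 
3  | Carol | 1878.82
4  | Bob   | 15.11  
5  | Carol | 1304.17
6  | Carol | 184.37 
7  | Carol | 565.99 
8  | Bob   | 939.61 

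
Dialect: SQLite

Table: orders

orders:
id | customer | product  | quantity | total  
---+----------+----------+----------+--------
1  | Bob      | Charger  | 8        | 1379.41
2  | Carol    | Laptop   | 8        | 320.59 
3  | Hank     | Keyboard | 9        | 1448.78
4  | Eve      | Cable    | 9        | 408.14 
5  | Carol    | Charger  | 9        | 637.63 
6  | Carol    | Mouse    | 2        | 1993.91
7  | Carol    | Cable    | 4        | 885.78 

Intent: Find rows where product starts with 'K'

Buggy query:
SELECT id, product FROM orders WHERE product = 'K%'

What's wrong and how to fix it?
Bug: '=' compares the literal string including the % character; pattern matching needs LIKE

Fix: Replace '=' with LIKE so 'K%' is treated as a pattern

Corrected query:
SELECT id, product FROM orders WHERE product LIKE 'K%'

Result:
id | product 
---+---------
3  | Keyboard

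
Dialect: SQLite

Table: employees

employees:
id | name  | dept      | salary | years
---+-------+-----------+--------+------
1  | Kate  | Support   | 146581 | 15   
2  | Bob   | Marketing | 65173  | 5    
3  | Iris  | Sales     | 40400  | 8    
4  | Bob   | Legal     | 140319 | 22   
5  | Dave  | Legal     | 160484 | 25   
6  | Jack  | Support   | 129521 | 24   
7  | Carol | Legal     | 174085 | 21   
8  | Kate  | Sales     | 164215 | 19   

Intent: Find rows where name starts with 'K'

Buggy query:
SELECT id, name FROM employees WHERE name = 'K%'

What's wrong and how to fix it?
Bug: Wildcards only work with LIKE; '=' treats '%' as a literal character

Fix: Use LIKE for wildcard pattern matching

Corrected query:
SELECT id, name FROM employees WHERE name LIKE 'K%'

Result:
id | name
---+-----
1  | Kate
8  | Kate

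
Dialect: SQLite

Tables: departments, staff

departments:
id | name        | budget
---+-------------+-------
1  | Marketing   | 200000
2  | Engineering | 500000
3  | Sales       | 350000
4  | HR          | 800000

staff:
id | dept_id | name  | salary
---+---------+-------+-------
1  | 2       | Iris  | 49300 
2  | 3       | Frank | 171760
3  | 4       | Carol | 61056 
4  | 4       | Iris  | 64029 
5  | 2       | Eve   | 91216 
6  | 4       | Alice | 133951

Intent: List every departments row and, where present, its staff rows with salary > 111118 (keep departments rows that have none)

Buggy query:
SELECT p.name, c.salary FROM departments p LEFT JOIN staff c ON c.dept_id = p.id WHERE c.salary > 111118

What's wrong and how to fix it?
Bug: A WHERE condition on the right-hand table after LEFT JOIN drops unmatched parents

Fix: Put 'c.salary > 111118' in the JOIN's ON clause instead of WHERE

Corrected query:
SELECT p.name, c.salary FROM departments p LEFT JOIN staff c ON c.dept_id = p.id AND c.salary > 111118

Result:
name        | salary
------------+-------
Marketing   | NULL  
Engineering | NULL  
Sales       | 171760
HR          | 133951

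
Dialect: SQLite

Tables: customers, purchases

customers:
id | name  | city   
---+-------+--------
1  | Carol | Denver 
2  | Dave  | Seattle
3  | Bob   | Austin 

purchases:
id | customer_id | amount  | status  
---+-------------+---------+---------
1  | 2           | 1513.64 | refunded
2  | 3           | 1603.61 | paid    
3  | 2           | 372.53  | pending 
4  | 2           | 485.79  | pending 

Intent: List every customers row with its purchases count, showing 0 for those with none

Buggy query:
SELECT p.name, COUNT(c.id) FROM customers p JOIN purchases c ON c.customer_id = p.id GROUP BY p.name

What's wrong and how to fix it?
Bug: An inner join excludes parents with zero children

Fix: Switch to LEFT JOIN to retain unmatched parent rows

Corrected query:
SELECT p.name, COUNT(c.id) FROM customers p LEFT JOIN purchases c ON c.customer_id = p.id GROUP BY p.name

Result:
name  | COUNT(c.id)
------+------------
Bob   | 1          
Carol | 0          
Dave  | 3          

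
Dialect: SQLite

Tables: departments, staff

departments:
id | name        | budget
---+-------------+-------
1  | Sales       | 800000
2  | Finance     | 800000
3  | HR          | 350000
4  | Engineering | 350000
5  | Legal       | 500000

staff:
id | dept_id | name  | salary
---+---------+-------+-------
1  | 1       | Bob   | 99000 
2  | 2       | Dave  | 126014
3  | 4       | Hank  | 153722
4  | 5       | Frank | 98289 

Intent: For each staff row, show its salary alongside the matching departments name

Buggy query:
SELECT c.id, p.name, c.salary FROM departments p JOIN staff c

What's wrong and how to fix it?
Bug: Missing join condition: each staff row is matched to all departments rows instead of just its own

Fix: Specify the join condition linking the foreign key to the parent id

Corrected query:
SELECT c.id, p.name, c.salary FROM departments p JOIN staff c ON c.dept_id = p.id

Result:
id | name        | salary
---+-------------+-------
1  | Sales       | 99000 
2  | Finance     | 126014
3  | Engineering | 153722
4  | Legal       | 98289 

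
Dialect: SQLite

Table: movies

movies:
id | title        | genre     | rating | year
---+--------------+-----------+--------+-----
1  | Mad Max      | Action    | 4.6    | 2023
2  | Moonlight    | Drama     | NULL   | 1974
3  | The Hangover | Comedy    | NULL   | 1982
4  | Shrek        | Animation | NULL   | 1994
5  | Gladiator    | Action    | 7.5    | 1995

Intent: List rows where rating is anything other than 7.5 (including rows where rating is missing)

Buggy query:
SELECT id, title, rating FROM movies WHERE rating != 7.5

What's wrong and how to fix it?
Bug: 'rating != 7.5' is unknown when rating is NULL, so NULL rows are silently excluded

Fix: Add an explicit OR rating IS NULL to include the missing-value rows

Corrected query:
SELECT id, title, rating FROM movies WHERE rating != 7.5 OR rating IS NULL

Result:
id | title        | rating
---+--------------+-------
1  | Mad Max      | 4.6   
2  | Moonlight    | NULL  
3  | The Hangover | NULL  
4  | Shrek        | NULL  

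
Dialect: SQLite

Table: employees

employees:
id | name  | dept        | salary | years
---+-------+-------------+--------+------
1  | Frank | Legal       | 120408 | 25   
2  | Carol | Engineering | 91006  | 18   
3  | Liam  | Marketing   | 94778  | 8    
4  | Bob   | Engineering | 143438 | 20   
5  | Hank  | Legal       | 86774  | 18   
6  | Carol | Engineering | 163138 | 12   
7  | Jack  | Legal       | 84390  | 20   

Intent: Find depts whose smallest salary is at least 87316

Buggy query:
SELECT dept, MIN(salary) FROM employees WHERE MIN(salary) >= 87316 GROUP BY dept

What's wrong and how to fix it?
Bug: Aggregates like MIN are computed per group after WHERE runs

Fix: Replace WHERE with HAVING after the GROUP BY

Corrected query:
SELECT dept, MIN(salary) FROM employees GROUP BY dept HAVING MIN(salary) >= 87316

Result:
dept        | MIN(salary)
------------+------------
Engineering | 91006      
Marketing   | 94778      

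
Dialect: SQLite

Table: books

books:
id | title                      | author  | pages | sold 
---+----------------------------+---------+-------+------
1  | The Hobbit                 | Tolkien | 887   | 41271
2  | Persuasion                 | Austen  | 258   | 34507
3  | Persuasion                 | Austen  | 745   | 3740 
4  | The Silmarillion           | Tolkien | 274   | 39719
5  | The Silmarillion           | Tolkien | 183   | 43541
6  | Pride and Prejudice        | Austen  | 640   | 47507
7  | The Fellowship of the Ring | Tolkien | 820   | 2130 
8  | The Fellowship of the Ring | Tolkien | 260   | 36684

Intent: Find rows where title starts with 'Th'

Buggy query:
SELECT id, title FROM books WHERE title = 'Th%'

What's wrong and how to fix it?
Bug: '=' compares the literal string including the % character; pattern matching needs LIKE

Fix: Replace '=' with LIKE so 'Th%' is treated as a pattern

Corrected query:
SELECT id, title FROM books WHERE title LIKE 'Th%'

Result:
id | title                     
---+---------------------------
1  | The Hobbit                
4  | The Silmarillion          
5  | The Silmarillion          
7  | The Fellowship of the Ring
8  | The Fellowship of the Ring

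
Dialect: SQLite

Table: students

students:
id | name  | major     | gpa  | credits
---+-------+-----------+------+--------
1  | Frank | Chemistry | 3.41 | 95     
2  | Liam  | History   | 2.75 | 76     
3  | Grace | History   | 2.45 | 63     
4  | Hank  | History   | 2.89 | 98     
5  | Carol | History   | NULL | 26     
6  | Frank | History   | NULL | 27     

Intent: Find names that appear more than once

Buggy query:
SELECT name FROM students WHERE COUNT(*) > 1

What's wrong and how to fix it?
Bug: WHERE can't reference COUNT(*); aggregates are computed after WHERE

Fix: Group first, then use HAVING for the count condition

Corrected query:
SELECT name FROM students GROUP BY name HAVING COUNT(*) > 1

Result:
name 
-----
Frank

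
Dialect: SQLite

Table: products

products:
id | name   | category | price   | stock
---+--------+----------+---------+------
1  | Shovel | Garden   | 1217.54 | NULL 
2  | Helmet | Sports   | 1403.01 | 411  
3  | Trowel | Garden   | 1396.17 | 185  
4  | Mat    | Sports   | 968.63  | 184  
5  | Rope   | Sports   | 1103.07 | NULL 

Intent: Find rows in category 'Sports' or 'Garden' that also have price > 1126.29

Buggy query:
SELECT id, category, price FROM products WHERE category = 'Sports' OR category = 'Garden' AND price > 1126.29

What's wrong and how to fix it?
Bug: Without parentheses, AND is evaluated before OR, so the price filter only applies to the 'Garden' branch

Fix: Group the OR with parentheses (or use IN), then AND the threshold

Corrected query:
SELECT id, category, price FROM products WHERE (category = 'Sports' OR category = 'Garden') AND price > 1126.29

Result:
id | category | price  
---+----------+--------
1  | Garden   | 1217.54
2  | Sports   | 1403.01
3  | Garden   | 1396.17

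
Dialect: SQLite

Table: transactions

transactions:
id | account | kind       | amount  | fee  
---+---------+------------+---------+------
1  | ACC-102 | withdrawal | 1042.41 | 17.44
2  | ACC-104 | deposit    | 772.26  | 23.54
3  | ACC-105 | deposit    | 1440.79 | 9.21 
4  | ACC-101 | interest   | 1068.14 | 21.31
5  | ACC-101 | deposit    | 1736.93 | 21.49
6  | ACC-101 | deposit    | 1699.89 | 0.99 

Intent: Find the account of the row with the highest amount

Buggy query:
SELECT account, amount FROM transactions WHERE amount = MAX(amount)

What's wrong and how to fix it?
Bug: WHERE is evaluated per row; an aggregate over the whole table isn't defined there

Fix: Wrap MAX in a scalar subquery so WHERE compares against a single value

Corrected query:
SELECT account, amount FROM transactions WHERE amount = (SELECT MAX(amount) FROM transactions)

Result:
account | amount 
--------+--------
ACC-101 | 1736.93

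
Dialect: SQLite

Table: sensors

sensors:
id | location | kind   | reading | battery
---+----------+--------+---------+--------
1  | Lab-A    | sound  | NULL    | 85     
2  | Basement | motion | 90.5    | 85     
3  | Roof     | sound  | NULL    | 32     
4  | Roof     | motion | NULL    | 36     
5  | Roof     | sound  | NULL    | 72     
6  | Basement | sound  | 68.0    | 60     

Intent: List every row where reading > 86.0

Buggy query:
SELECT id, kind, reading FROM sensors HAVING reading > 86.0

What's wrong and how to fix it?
Bug: This is a non-aggregate query (no GROUP BY, no aggregates), so in SQLite the HAVING clause is invalid here; a row-level condition belongs in WHERE

Fix: Use WHERE for row-level filtering

Corrected query:
SELECT id, kind, reading FROM sensors WHERE reading > 86.0

Result:
id | kind   | reading
---+--------+--------
2  | motion | 90.5   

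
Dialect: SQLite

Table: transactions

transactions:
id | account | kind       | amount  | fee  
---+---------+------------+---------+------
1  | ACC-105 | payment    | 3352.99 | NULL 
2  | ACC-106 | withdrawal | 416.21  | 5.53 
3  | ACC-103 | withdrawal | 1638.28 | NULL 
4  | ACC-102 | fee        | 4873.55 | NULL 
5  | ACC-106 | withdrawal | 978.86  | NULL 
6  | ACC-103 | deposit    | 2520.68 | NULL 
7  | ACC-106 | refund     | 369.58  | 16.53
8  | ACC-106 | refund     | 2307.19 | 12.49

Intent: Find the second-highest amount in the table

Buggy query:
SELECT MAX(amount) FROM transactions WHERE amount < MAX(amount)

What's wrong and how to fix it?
Bug: The inner MAX is an aggregate inside WHERE, which is not allowed

Fix: Put the inner MAX in a scalar subquery

Corrected query:
SELECT MAX(amount) FROM transactions WHERE amount < (SELECT MAX(amount) FROM transactions)

Result:
MAX(amount)
-----------
3352.99    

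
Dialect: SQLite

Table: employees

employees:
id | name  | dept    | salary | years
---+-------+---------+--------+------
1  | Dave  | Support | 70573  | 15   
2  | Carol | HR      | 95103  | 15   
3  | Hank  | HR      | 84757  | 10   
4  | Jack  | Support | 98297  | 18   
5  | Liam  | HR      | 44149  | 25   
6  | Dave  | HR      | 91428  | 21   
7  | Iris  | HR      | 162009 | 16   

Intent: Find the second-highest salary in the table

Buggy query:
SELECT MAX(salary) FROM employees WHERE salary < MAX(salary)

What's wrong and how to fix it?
Bug: MAX(salary) on the right of the comparison is an aggregate-in-WHERE error

Fix: Put the inner MAX in a scalar subquery

Corrected query:
SELECT MAX(salary) FROM employees WHERE salary < (SELECT MAX(salary) FROM employees)

Result:
MAX(salary)
-----------
98297      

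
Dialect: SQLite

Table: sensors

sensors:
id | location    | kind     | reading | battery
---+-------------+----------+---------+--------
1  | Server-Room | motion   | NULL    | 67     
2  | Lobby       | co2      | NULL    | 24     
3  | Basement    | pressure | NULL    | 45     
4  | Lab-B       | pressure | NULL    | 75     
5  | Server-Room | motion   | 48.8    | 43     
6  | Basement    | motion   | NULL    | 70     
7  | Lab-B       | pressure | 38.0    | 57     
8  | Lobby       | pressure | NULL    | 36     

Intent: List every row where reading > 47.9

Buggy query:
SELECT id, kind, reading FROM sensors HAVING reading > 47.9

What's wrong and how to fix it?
Bug: HAVING filters the output of aggregation, but this query has no GROUP BY and no aggregate functions, so SQLite rejects it (HAVING clause on a non-aggregate query); the condition here is per row

Fix: Use WHERE for row-level filtering

Corrected query:
SELECT id, kind, reading FROM sensors WHERE reading > 47.9

Result:
id | kind   | reading
---+--------+--------
5  | motion | 48.8   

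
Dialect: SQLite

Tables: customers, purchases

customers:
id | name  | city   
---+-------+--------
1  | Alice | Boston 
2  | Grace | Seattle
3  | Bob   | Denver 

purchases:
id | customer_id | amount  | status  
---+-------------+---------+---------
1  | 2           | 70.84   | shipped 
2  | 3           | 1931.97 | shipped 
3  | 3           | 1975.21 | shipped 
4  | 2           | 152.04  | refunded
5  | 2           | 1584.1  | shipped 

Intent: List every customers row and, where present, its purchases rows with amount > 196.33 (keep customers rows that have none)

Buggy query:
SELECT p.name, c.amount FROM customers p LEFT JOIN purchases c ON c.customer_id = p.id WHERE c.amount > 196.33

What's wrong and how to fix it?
Bug: Filtering c.amount in WHERE discards the NULL rows produced by LEFT JOIN, turning it into an inner join

Fix: Put 'c.amount > 196.33' in the JOIN's ON clause instead of WHERE

Corrected query:
SELECT p.name, c.amount FROM customers p LEFT JOIN purchases c ON c.customer_id = p.id AND c.amount > 196.33

Result:
name  | amount 
------+--------
Alice | NULL   
Grace | 1584.1 
Bob   | 1931.97
Bob   | 1975.21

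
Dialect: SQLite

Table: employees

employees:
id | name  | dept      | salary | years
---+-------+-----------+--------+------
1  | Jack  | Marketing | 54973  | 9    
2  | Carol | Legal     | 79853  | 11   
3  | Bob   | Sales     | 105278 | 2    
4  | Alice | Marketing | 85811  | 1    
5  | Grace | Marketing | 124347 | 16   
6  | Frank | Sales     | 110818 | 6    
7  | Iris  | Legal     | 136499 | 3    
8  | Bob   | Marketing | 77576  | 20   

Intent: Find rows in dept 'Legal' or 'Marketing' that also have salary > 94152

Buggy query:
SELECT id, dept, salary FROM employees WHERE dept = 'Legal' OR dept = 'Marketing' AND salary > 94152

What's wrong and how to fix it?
Bug: AND binds tighter than OR, so this parses as dept = 'Legal' OR (dept = 'Marketing' AND salary > 94152)

Fix: Group the OR with parentheses (or use IN), then AND the threshold

Corrected query:
SELECT id, dept, salary FROM employees WHERE (dept = 'Legal' OR dept = 'Marketing') AND salary > 94152

Result:
id | dept      | salary
---+-----------+-------
5  | Marketing | 124347
7  | Legal     | 136499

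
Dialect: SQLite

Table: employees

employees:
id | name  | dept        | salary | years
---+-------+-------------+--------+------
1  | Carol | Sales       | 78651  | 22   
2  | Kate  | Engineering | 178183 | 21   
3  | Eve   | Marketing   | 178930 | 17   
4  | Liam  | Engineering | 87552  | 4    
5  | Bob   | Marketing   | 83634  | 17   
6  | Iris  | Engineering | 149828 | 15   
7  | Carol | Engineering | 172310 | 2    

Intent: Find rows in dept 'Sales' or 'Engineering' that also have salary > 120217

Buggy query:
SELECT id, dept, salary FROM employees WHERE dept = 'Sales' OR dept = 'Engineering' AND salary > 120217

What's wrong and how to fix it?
Bug: Without parentheses, AND is evaluated before OR, so the salary filter only applies to the 'Engineering' branch

Fix: Group the OR with parentheses (or use IN), then AND the threshold

Corrected query:
SELECT id, dept, salary FROM employees WHERE (dept = 'Sales' OR dept = 'Engineering') AND salary > 120217

Result:
id | dept        | salary
---+-------------+-------
2  | Engineering | 178183
6  | Engineering | 149828
7  | Engineering | 172310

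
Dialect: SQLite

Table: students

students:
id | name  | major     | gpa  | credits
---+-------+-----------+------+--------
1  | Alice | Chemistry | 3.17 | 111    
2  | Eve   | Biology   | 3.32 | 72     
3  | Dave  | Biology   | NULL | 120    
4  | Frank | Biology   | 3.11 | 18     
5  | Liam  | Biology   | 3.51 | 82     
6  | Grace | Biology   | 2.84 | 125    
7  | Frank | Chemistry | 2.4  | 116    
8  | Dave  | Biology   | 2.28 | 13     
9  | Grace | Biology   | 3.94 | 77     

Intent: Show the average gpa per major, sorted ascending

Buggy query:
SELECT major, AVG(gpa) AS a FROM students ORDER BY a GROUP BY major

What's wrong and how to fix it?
Bug: ORDER BY appears before GROUP BY; SQL clause order requires GROUP BY first

Fix: Move ORDER BY to the end, after GROUP BY

Corrected query:
SELECT major, AVG(gpa) AS a FROM students GROUP BY major ORDER BY a

Result:
major     | a       
----------+---------
Chemistry | 2.785   
Biology   | 3.166667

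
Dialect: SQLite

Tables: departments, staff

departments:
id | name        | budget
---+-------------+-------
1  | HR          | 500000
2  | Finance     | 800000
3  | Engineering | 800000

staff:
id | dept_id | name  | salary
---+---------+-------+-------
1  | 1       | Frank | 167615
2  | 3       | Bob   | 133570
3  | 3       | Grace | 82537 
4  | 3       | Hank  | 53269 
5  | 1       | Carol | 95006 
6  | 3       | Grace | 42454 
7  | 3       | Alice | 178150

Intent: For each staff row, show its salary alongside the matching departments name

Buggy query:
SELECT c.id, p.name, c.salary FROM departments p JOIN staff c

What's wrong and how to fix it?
Bug: JOIN with no ON clause produces a cartesian product; every staff row pairs with every departments row

Fix: Specify the join condition linking the foreign key to the parent id

Corrected query:
SELECT c.id, p.name, c.salary FROM departments p JOIN staff c ON c.dept_id = p.id

Result:
id | name        | salary
---+-------------+-------
1  | HR          | 167615
2  | Engineering | 133570
3  | Engineering | 82537 
4  | Engineering | 53269 
5  | HR          | 95006 
6  | Engineering | 42454 
7  | Engineering | 178150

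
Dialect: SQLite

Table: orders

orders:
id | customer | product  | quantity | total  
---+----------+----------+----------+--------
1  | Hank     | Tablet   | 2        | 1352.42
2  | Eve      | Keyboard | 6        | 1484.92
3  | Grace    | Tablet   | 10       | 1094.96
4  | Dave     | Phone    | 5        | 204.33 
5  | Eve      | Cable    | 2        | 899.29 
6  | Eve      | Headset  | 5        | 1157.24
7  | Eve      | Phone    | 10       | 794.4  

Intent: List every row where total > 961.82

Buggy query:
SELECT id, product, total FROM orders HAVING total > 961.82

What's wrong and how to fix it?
Bug: This is a non-aggregate query (no GROUP BY, no aggregates), so in SQLite the HAVING clause is invalid here; a row-level condition belongs in WHERE

Fix: Replace HAVING with WHERE since the condition applies to individual rows

Corrected query:
SELECT id, product, total FROM orders WHERE total > 961.82

Result:
id | product  | total  
---+----------+--------
1  | Tablet   | 1352.42
2  | Keyboard | 1484.92
3  | Tablet   | 1094.96
6  | Headset  | 1157.24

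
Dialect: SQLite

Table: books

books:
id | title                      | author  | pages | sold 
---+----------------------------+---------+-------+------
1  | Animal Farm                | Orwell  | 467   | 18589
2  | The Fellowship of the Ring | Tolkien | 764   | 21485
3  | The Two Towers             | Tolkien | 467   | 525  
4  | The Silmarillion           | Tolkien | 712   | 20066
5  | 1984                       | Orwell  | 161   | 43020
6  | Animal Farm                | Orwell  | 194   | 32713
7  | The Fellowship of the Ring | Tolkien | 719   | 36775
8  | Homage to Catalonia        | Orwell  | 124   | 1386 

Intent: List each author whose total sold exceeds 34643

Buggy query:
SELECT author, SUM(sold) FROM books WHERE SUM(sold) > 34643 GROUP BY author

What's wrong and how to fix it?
Bug: WHERE runs before GROUP BY, so aggregates aren't available there

Fix: Move the aggregate condition to a HAVING clause

Corrected query:
SELECT author, SUM(sold) FROM books GROUP BY author HAVING SUM(sold) > 34643

Result:
author  | SUM(sold)
--------+----------
Orwell  | 95708    
Tolkien | 78851    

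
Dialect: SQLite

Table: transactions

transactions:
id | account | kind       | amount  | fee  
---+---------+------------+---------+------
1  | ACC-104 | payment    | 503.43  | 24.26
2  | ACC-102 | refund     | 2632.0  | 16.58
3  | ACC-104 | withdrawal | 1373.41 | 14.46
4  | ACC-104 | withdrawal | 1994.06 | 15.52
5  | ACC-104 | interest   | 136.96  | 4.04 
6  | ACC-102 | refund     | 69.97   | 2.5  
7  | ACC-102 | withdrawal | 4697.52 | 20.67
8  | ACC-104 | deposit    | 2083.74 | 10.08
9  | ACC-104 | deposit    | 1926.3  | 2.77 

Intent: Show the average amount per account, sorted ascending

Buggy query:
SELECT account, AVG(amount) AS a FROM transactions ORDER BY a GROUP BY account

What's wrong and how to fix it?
Bug: ORDER BY appears before GROUP BY; SQL clause order requires GROUP BY first

Fix: Move ORDER BY to the end, after GROUP BY

Corrected query:
SELECT account, AVG(amount) AS a FROM transactions GROUP BY account ORDER BY a

Result:
account | a          
--------+------------
ACC-104 | 1336.316667
ACC-102 | 2466.496667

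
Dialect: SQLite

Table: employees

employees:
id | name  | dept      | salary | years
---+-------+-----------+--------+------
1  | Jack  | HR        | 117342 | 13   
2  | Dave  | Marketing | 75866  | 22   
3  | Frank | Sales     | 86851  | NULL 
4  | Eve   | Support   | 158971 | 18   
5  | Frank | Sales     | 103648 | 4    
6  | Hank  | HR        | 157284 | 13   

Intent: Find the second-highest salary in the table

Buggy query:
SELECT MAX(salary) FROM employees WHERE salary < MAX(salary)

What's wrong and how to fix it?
Bug: The inner MAX is an aggregate inside WHERE, which is not allowed

Fix: Compute the overall MAX in a subquery, then take MAX of rows below it

Corrected query:
SELECT MAX(salary) FROM employees WHERE salary < (SELECT MAX(salary) FROM employees)

Result:
MAX(salary)
-----------
157284     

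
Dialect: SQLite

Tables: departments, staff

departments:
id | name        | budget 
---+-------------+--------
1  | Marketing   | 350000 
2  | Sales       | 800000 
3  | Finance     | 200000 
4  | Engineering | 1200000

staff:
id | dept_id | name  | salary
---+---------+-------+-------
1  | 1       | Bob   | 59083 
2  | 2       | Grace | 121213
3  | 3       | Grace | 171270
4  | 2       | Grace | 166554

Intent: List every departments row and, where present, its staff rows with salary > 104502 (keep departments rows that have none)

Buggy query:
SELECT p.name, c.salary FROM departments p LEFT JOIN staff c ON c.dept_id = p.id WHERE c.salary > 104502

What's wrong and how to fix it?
Bug: Filtering c.salary in WHERE discards the NULL rows produced by LEFT JOIN, turning it into an inner join

Fix: Put 'c.salary > 104502' in the JOIN's ON clause instead of WHERE

Corrected query:
SELECT p.name, c.salary FROM departments p LEFT JOIN staff c ON c.dept_id = p.id AND c.salary > 104502

Result:
name        | salary
------------+-------
Marketing   | NULL  
Sales       | 121213
Sales       | 166554
Finance     | 171270
Engineering | NULL  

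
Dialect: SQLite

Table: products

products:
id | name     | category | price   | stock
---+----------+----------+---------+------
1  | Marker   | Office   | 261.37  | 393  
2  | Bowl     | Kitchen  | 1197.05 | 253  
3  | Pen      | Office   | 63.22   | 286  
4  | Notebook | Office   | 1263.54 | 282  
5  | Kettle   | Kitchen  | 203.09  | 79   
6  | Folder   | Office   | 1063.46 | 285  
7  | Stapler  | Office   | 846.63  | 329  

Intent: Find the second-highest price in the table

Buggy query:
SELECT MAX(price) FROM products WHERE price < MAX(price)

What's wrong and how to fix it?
Bug: The inner MAX is an aggregate inside WHERE, which is not allowed

Fix: Put the inner MAX in a scalar subquery

Corrected query:
SELECT MAX(price) FROM products WHERE price < (SELECT MAX(price) FROM products)

Result:
MAX(price)
----------
1197.05   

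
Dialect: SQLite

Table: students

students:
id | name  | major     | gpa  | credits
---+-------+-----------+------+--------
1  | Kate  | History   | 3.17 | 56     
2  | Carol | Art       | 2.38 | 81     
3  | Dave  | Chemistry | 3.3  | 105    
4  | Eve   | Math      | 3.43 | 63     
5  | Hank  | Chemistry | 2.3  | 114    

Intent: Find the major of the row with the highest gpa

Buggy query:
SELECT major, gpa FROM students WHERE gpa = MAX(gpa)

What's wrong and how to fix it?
Bug: MAX(gpa) is an aggregate and cannot be used directly in WHERE

Fix: Use a subquery: WHERE gpa = (SELECT MAX(gpa) FROM students)

Corrected query:
SELECT major, gpa FROM students WHERE gpa = (SELECT MAX(gpa) FROM students)

Result:
major | gpa 
------+-----
Math  | 3.43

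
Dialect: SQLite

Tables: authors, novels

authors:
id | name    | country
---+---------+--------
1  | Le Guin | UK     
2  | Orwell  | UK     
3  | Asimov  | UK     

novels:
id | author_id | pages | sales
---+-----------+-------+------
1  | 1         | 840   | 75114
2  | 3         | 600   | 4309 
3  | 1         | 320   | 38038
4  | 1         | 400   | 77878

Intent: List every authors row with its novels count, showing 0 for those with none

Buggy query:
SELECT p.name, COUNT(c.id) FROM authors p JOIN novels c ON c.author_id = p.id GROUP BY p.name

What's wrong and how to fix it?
Bug: An inner join excludes parents with zero children

Fix: Switch to LEFT JOIN to retain unmatched parent rows

Corrected query:
SELECT p.name, COUNT(c.id) FROM authors p LEFT JOIN novels c ON c.author_id = p.id GROUP BY p.name

Result:
name    | COUNT(c.id)
--------+------------
Asimov  | 1          
Le Guin | 3          
Orwell  | 0          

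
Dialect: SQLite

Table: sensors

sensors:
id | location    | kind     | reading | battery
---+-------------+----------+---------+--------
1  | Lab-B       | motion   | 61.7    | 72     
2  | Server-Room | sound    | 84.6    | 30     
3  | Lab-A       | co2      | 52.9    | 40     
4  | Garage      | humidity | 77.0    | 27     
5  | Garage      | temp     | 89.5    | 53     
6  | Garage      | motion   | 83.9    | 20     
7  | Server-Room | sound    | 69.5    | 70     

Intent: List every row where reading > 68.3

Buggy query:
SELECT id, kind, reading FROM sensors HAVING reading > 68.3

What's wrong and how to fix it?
Bug: HAVING filters the output of aggregation, but this query has no GROUP BY and no aggregate functions, so SQLite rejects it (HAVING clause on a non-aggregate query); the condition here is per row

Fix: Replace HAVING with WHERE since the condition applies to individual rows

Corrected query:
SELECT id, kind, reading FROM sensors WHERE reading > 68.3

Result:
id | kind     | reading
---+----------+--------
2  | sound    | 84.6   
4  | humidity | 77     
5  | temp     | 89.5   
6  | motion   | 83.9   
7  | sound    | 69.5   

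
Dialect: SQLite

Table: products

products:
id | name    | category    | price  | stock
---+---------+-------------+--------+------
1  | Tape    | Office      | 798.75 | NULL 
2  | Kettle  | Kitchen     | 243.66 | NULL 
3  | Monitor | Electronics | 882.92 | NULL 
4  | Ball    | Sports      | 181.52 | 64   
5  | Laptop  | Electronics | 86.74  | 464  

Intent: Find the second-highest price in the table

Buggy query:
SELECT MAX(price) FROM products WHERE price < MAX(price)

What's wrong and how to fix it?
Bug: MAX(price) on the right of the comparison is an aggregate-in-WHERE error

Fix: Compute the overall MAX in a subquery, then take MAX of rows below it

Corrected query:
SELECT MAX(price) FROM products WHERE price < (SELECT MAX(price) FROM products)

Result:
MAX(price)
----------
798.75    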